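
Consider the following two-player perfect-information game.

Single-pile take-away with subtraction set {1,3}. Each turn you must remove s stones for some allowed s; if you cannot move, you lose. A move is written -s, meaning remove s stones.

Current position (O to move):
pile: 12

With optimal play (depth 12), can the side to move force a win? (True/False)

ply 1, O at 12 | -1=-1→11*; -3=-1→9
ply 2, X at 11 | -1=+1→10*; -3=+1→8
ply 3, O at 10 | -1=-1→9*; -3=-1→7
ply 4, X at 9 | -1=+1→8*; -3=+1→6
ply 5, O at 8 | -1=-1→7*; -3=-1→5
ply 6, X at 7 | -1=+1→6*; -3=+1→4
ply 7, O at 6 | -1=-1→5*; -3=-1→3
ply 8, X at 5 | -1=+1→4*; -3=+1→2
ply 9, O at 4 | -1=-1→3*; -3=-1→1
ply 10, X at 3 | -1=+1→2*; -3=+1→0
ply 11, O at 2 | -1=-1→1*
ply 12, X at 1 | -1=+1→0*
ply 13: 0 is terminal -1 (O); from 12 depth 12

O winning at [12]: False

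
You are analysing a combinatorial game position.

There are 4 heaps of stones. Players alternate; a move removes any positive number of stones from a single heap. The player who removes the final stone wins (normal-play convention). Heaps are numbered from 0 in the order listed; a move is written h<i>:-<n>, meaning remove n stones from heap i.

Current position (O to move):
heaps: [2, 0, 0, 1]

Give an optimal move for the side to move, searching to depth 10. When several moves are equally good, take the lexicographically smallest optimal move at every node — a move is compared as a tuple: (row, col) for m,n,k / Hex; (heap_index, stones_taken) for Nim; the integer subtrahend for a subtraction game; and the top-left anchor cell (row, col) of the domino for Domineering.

O's best at [(2,0,0,1)]: h0:-1

[(2,0,0,1)] O move#1: h0:-1:+1/(1,0,0,1)*, h0:-2:-1/(0,0,0,1), h3:-1:-1/(2,0,0,0)
[(1,0,0,1)] X move#2: h0:-1:-1/(0,0,0,1)*, h3:-1:-1/(1,0,0,0)
[(0,0,0,1)] O move#3: h3:-1:+1/(0,0,0,0)*
[(0,0,0,0)] end (terminal -1, X#4); searched (2,0,0,1) to 10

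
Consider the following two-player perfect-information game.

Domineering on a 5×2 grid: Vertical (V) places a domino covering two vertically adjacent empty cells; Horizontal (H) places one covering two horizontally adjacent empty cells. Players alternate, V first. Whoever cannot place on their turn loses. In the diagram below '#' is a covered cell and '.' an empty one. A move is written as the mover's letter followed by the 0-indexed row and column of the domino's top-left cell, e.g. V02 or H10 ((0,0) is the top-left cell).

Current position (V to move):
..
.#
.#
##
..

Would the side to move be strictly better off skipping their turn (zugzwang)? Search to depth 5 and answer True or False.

p1 V@[../.#/.#/##/..]: V00[#./##/.#/##/..]-1* V10[../##/##/##/..]-1
p2 H@[#./##/.#/##/..]: H40[#./##/.#/##/##]+1*
p3 V@[#./##/.#/##/##] terminal -1; root [../.#/.#/##/..] d5
suppose V passes — search the same position with H to move:
pass> p1 H@[../.#/.#/##/..]: H00[##/.#/.#/##/..]+1* H40[../.#/.#/##/##]-1
pass> p2 V@[##/.#/.#/##/..]: V10[##/##/##/##/..]-1*
pass> p3 H@[##/##/##/##/..]: H40[##/##/##/##/##]+1*
pass> p4 V@[##/##/##/##/##] terminal -1; root [../.#/.#/##/..] d5
for V: play -1, pass -1

zugzwang(../.#/.#/##/.., V) = False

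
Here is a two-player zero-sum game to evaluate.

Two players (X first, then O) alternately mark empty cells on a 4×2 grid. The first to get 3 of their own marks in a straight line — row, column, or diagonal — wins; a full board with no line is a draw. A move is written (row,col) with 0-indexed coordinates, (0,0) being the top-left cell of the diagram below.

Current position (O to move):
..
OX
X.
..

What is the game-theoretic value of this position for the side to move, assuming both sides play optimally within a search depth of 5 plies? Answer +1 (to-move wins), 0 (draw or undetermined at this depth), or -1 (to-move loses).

value(../OX/X./.., O) = 0

p1 O@[../OX/X./..]: (0,0)[O./OX/X./..]-1 (0,1)[.O/OX/X./..]+0* (2,1)[../OX/XO/..]+0 (3,0)[../OX/X./O.]-1 (3,1)[../OX/X./.O]+0
p2 X@[.O/OX/X./..]: (0,0)[XO/OX/X./..]+0* (2,1)[.O/OX/XX/..]+0 (3,0)[.O/OX/X./X.]+0 (3,1)[.O/OX/X./.X]+0
p3 O@[XO/OX/X./..]: (2,1)[XO/OX/XO/..]+0* (3,0)[XO/OX/X./O.]+0 (3,1)[XO/OX/X./.O]+0
p4 X@[XO/OX/XO/..]: (3,0)[XO/OX/XO/X.]+0* (3,1)[XO/OX/XO/.X]+0
p5 O@[XO/OX/XO/X.]: (3,1)[XO/OX/XO/XO]+0*
p6 X@[XO/OX/XO/XO] terminal +0; root [../OX/X./..] d5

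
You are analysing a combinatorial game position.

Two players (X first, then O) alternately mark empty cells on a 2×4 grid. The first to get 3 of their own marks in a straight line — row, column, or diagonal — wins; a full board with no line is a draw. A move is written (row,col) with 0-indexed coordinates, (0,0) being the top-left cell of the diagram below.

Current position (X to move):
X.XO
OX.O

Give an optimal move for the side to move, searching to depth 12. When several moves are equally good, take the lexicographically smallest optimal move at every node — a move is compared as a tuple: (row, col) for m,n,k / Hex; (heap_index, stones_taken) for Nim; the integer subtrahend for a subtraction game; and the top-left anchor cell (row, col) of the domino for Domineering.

ply 1, X at X.XO/OX.O | (0,1)=+1→XXXO/OX.O*; (1,2)=+0→X.XO/OXXO
ply 2: XXXO/OX.O is terminal -1 (O); from X.XO/OX.O depth 12

X's best at [X.XO/OX.O]: (0,1)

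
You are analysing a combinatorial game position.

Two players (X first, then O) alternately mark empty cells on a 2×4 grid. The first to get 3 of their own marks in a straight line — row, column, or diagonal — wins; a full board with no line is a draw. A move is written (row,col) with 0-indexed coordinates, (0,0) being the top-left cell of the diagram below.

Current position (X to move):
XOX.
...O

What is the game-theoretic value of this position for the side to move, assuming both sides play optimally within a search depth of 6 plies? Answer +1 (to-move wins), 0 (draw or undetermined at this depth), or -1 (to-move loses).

ply 1, X at XOX./...O | (0,3)=+0→XOXX/...O*; (1,0)=+0→XOX./X..O; (1,1)=+0→XOX./.X.O; (1,2)=+0→XOX./..XO
ply 2, O at XOXX/...O | (1,0)=+0→XOXX/O..O*; (1,1)=+0→XOXX/.O.O; (1,2)=+0→XOXX/..OO
ply 3, X at XOXX/O..O | (1,1)=+0→XOXX/OX.O*; (1,2)=+0→XOXX/O.XO
ply 4, O at XOXX/OX.O | (1,2)=+0→XOXX/OXOO*
ply 5: XOXX/OXOO is terminal +0 (X); from XOX./...O depth 6

value(XOX./...O, X) = 0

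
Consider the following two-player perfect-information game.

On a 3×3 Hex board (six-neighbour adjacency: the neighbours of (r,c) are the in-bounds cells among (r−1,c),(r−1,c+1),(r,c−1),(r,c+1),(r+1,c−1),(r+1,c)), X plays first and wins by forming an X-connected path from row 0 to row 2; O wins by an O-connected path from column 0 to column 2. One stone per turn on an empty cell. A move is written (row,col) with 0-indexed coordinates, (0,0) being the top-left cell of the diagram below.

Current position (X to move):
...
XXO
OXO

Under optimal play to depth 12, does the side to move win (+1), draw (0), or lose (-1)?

[.../XXO/OXO] X move#1: (0,0):+1/X../XXO/OXO*, (0,1):+1/.X./XXO/OXO, (0,2):+1/..X/XXO/OXO
[X../XXO/OXO] end (terminal -1, O#2); searched .../XXO/OXO to 12

value(.../XXO/OXO, X) = +1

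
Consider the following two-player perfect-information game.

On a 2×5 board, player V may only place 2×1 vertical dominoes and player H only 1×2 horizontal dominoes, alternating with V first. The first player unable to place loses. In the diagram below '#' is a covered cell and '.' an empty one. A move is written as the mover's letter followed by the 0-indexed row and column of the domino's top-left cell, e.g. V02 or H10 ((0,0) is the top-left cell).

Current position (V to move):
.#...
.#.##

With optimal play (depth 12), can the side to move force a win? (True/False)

V winning at [.#.../.#.##]: True

p1 V@[.#.../.#.##]: V00[##.../##.##]-1 V02[.##../.####]+1*
p2 H@[.##../.####]: H03[.####/.####]-1*
p3 V@[.####/.####]: V00[#####/#####]+1*
p4 H@[#####/#####] terminal -1; root [.#.../.#.##] d12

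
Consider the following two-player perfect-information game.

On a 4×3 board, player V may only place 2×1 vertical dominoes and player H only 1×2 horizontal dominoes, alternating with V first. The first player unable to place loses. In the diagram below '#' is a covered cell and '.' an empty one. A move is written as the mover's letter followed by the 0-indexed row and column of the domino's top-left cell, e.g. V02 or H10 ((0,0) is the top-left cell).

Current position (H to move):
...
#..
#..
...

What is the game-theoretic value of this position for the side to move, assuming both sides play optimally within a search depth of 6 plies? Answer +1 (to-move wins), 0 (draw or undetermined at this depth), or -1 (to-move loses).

ply 1, H at .../#../#../... | H00=-1→##./#../#../...*; H01=-1→.##/#../#../...; H11=-1→.../###/#../...; H21=-1→.../#../###/...; H30=-1→.../#../#../##.; H31=-1→.../#../#../.##
ply 2, V at ##./#../#../... | V02=-1→###/#.#/#../...; V11=+1→##./##./##./...*; V12=+1→##./#.#/#.#/...; V21=+1→##./#../##./.#.; V22=+1→##./#../#.#/..#
ply 3, H at ##./##./##./... | H30=-1→##./##./##./##.*; H31=-1→##./##./##./.##
ply 4, V at ##./##./##./##. | V02=+1→###/###/##./##.*; V12=+1→##./###/###/##.; V22=+1→##./##./###/###
ply 5: ###/###/##./##. is terminal -1 (H); from .../#../#../... depth 6

value(.../#../#../..., H) = -1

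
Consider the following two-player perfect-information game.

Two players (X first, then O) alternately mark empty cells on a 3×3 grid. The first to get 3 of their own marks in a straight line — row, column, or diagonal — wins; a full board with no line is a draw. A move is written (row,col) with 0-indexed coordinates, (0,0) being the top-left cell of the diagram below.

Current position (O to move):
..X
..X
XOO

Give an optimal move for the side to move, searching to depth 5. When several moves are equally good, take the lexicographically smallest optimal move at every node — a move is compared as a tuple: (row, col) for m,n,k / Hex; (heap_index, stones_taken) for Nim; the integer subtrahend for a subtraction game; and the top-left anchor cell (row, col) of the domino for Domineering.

O's best at [..X/..X/XOO]: (1,1)

[..X/..X/XOO] O move#1: (0,0):-1/O.X/..X/XOO, (0,1):-1/.OX/..X/XOO, (1,0):-1/..X/O.X/XOO, (1,1):+1/..X/.OX/XOO*
[..X/.OX/XOO] X move#2: (0,0):-1/X.X/.OX/XOO*, (0,1):-1/.XX/.OX/XOO, (1,0):-1/..X/XOX/XOO
[X.X/.OX/XOO] O move#3: (0,1):+1/XOX/.OX/XOO*, (1,0):-1/X.X/OOX/XOO
[XOX/.OX/XOO] end (terminal -1, X#4); searched ..X/..X/XOO to 5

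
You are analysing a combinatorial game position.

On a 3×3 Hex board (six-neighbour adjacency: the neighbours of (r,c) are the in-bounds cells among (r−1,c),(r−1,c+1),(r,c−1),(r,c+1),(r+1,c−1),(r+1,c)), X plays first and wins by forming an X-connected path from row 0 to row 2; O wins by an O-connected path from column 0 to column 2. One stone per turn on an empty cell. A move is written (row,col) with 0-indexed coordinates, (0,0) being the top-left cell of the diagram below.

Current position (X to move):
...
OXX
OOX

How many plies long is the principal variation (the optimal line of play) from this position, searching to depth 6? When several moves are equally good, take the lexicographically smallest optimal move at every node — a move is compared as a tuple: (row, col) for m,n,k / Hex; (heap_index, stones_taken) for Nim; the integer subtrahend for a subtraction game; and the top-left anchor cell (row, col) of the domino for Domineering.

PV length from [.../OXX/OOX]: 3 plies

[.../OXX/OOX] X move#1: (0,0):+1/X../OXX/OOX*, (0,1):+1/.X./OXX/OOX, (0,2):+1/..X/OXX/OOX
[X../OXX/OOX] O move#2: (0,1):-1/XO./OXX/OOX*, (0,2):-1/X.O/OXX/OOX
[XO./OXX/OOX] X move#3: (0,2):+1/XOX/OXX/OOX*
[XOX/OXX/OOX] end (terminal -1, O#4); searched .../OXX/OOX to 6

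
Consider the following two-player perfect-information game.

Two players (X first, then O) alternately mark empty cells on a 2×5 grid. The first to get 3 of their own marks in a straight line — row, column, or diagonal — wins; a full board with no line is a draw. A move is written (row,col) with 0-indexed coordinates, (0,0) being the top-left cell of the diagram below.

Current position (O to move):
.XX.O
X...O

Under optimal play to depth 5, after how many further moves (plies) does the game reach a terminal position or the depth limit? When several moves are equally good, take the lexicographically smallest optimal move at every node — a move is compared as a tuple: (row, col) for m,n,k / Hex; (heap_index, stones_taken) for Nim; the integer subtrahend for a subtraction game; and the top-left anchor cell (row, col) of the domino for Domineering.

[.XX.O/X...O] O move#1: (0,0):-1/OXX.O/X...O*, (0,3):-1/.XXOO/X...O, (1,1):-1/.XX.O/XO..O, (1,2):-1/.XX.O/X.O.O, (1,3):-1/.XX.O/X..OO
[OXX.O/X...O] X move#2: (0,3):+1/OXXXO/X...O*, (1,1):+1/OXX.O/XX..O, (1,2):+1/OXX.O/X.X.O, (1,3):+0/OXX.O/X..XO
[OXXXO/X...O] end (terminal -1, O#3); searched .XX.O/X...O to 5

PV length from [.XX.O/X...O]: 2 plies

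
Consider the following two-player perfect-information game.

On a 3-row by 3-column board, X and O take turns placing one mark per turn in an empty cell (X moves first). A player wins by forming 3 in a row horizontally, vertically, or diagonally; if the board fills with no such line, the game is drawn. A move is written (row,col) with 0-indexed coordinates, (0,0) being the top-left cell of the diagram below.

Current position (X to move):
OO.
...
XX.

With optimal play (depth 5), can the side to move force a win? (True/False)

X winning at [OO./.../XX.]: True

ply 1, X at OO./.../XX. | (0,2)=+1→OOX/.../XX.*; (1,0)=-1→OO./X../XX.; (1,1)=-1→OO./.X./XX.; (1,2)=-1→OO./..X/XX.; (2,2)=+1→OO./.../XXX
ply 2, O at OOX/.../XX. | (1,0)=-1→OOX/O../XX.*; (1,1)=-1→OOX/.O./XX.; (1,2)=-1→OOX/..O/XX.; (2,2)=-1→OOX/.../XXO
ply 3, X at OOX/O../XX. | (1,1)=+1→OOX/OX./XX.*; (1,2)=+1→OOX/O.X/XX.; (2,2)=+1→OOX/O../XXX
ply 4: OOX/OX./XX. is terminal -1 (O); from OO./.../XX. depth 5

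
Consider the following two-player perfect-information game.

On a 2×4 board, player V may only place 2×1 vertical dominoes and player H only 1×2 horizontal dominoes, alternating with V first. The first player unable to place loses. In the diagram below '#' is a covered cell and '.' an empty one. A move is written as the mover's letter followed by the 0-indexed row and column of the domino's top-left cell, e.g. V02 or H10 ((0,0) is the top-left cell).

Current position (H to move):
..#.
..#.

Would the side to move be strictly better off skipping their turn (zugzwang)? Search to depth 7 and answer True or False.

zugzwang(..#./..#., H) = False

p1 H@[..#./..#.]: H00[###./..#.]+1* H10[..#./###.]+1
p2 V@[###./..#.]: V03[####/..##]-1*
p3 H@[####/..##]: H10[####/####]+1*
p4 V@[####/####] terminal -1; root [..#./..#.] d7
if H skipped the turn, V would face:
~ p1 V@[..#./..#.]: V00[#.#./#.#.]+1* V01[.##./.##.]+1 V03[..##/..##]-1
~ p2 H@[#.#./#.#.] terminal -1; root [..#./..#.] d7
compare (H): move=+1 vs pass=-1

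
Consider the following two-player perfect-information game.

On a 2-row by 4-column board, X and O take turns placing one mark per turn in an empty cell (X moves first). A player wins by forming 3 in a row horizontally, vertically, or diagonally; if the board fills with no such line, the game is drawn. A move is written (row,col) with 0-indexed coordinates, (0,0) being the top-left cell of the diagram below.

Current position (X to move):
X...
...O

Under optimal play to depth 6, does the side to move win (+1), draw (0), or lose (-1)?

ply 1, X at X.../...O | (0,1)=+0→XX../...O*; (0,2)=+0→X.X./...O; (0,3)=+0→X..X/...O; (1,0)=+0→X.../X..O; (1,1)=+0→X.../.X.O; (1,2)=+0→X.../..XO
ply 2, O at XX../...O | (0,2)=+0→XXO./...O*; (0,3)=-1→XX.O/...O; (1,0)=-1→XX../O..O; (1,1)=-1→XX../.O.O; (1,2)=-1→XX../..OO
ply 3, X at XXO./...O | (0,3)=+0→XXOX/...O*; (1,0)=+0→XXO./X..O; (1,1)=+0→XXO./.X.O; (1,2)=+0→XXO./..XO
ply 4, O at XXOX/...O | (1,0)=+0→XXOX/O..O*; (1,1)=+0→XXOX/.O.O; (1,2)=+0→XXOX/..OO
ply 5, X at XXOX/O..O | (1,1)=+0→XXOX/OX.O*; (1,2)=+0→XXOX/O.XO
ply 6, O at XXOX/OX.O | (1,2)=+0→XXOX/OXOO*
ply 7: XXOX/OXOO is terminal +0 (X); from X.../...O depth 6

value(X.../...O, X) = 0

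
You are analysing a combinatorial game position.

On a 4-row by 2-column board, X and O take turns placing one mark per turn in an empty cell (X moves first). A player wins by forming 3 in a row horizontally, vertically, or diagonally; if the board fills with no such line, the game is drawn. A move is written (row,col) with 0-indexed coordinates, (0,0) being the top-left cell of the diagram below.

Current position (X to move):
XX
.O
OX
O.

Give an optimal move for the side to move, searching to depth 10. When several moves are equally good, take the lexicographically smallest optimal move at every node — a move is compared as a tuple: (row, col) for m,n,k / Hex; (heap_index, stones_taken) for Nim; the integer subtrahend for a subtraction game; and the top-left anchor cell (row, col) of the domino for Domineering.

p1 X@[XX/.O/OX/O.]: (1,0)[XX/XO/OX/O.]+0* (3,1)[XX/.O/OX/OX]-1
p2 O@[XX/XO/OX/O.]: (3,1)[XX/XO/OX/OO]+0*
p3 X@[XX/XO/OX/OO] terminal +0; root [XX/.O/OX/O.] d10

X's best at [XX/.O/OX/O.]: (1,0)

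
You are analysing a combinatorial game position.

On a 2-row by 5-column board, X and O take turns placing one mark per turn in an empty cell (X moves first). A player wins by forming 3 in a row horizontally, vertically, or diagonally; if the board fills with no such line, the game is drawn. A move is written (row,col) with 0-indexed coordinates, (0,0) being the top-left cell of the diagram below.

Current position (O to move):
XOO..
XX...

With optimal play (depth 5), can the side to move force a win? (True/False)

[XOO../XX...] O move#1: (0,3):+1/XOOO./XX...*, (0,4):-1/XOO.O/XX..., (1,2):+0/XOO../XXO.., (1,3):-1/XOO../XX.O., (1,4):-1/XOO../XX..O
[XOOO./XX...] end (terminal -1, X#2); searched XOO../XX... to 5

O winning at [XOO../XX...]: True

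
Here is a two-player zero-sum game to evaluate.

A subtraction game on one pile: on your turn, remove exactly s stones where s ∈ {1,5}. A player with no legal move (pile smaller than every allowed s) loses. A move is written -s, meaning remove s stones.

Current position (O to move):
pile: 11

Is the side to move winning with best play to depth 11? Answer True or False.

p1 O@[11]: -1[10]+1* -5[6]+1
p2 X@[10]: -1[9]-1* -5[5]-1
p3 O@[9]: -1[8]+1* -5[4]+1
p4 X@[8]: -1[7]-1* -5[3]-1
p5 O@[7]: -1[6]+1* -5[2]+1
p6 X@[6]: -1[5]-1* -5[1]-1
p7 O@[5]: -1[4]+1* -5[0]+1
p8 X@[4]: -1[3]-1*
p9 O@[3]: -1[2]+1*
p10 X@[2]: -1[1]-1*
p11 O@[1]: -1[0]+1*
p12 X@[0] terminal -1; root [11] d11

O winning at [11]: True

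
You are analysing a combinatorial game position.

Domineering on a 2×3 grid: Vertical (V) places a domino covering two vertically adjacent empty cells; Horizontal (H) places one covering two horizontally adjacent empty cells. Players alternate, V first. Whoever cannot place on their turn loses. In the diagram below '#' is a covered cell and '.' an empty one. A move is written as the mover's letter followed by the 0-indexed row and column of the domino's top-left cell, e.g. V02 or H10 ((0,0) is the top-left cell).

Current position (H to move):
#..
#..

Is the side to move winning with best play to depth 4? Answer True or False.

H winning at [#../#..]: True

p1 H@[#../#..]: H01[###/#..]+1* H11[#../###]+1
p2 V@[###/#..] terminal -1; root [#../#..] d4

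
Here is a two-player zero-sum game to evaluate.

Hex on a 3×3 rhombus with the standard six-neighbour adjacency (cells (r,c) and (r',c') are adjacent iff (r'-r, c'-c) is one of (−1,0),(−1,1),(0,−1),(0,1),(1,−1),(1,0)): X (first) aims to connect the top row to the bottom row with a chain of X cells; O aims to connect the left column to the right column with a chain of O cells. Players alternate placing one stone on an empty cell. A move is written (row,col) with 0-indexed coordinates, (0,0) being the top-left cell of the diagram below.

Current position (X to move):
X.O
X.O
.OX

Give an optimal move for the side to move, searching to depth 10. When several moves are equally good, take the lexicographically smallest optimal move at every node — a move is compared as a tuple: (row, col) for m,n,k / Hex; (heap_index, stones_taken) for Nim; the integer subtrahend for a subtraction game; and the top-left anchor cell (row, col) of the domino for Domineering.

X's best at [X.O/X.O/.OX]: (2,0)

[X.O/X.O/.OX] X move#1: (0,1):-1/XXO/X.O/.OX, (1,1):-1/X.O/XXO/.OX, (2,0):+1/X.O/X.O/XOX*
[X.O/X.O/XOX] end (terminal -1, O#2); searched X.O/X.O/.OX to 10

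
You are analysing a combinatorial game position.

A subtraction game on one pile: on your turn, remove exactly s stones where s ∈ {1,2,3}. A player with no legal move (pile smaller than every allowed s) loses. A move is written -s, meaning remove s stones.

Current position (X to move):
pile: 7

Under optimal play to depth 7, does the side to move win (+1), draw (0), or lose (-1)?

ply 1, X at 7 | -1=-1→6; -2=-1→5; -3=+1→4*
ply 2, O at 4 | -1=-1→3*; -2=-1→2; -3=-1→1
ply 3, X at 3 | -1=-1→2; -2=-1→1; -3=+1→0*
ply 4: 0 is terminal -1 (O); from 7 depth 7

value(7, X) = +1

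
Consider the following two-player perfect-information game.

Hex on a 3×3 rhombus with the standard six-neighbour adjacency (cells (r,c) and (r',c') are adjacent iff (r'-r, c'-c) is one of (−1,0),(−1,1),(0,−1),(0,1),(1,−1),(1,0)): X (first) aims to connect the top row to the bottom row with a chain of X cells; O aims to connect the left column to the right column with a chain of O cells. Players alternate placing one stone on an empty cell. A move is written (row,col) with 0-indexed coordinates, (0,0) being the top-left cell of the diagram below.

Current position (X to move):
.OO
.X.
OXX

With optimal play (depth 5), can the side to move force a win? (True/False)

X winning at [.OO/.X./OXX]: False

p1 X@[.OO/.X./OXX]: (0,0)[XOO/.X./OXX]-1* (1,0)[.OO/XX./OXX]-1 (1,2)[.OO/.XX/OXX]-1
p2 O@[XOO/.X./OXX]: (1,0)[XOO/OX./OXX]+1* (1,2)[XOO/.XO/OXX]-1
p3 X@[XOO/OX./OXX] terminal -1; root [.OO/.X./OXX] d5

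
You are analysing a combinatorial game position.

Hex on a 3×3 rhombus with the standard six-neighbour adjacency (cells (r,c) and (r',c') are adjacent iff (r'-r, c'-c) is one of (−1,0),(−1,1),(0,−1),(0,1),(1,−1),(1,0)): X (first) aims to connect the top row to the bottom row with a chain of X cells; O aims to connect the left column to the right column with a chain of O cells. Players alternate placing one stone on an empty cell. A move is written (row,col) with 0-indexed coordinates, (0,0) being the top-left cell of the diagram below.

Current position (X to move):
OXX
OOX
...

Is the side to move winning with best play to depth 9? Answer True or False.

X winning at [OXX/OOX/...]: True

p1 X@[OXX/OOX/...]: (2,0)[OXX/OOX/X..]+1* (2,1)[OXX/OOX/.X.]+1 (2,2)[OXX/OOX/..X]+1
p2 O@[OXX/OOX/X..]: (2,1)[OXX/OOX/XO.]-1* (2,2)[OXX/OOX/X.O]-1
p3 X@[OXX/OOX/XO.]: (2,2)[OXX/OOX/XOX]+1*
p4 O@[OXX/OOX/XOX] terminal -1; root [OXX/OOX/...] d9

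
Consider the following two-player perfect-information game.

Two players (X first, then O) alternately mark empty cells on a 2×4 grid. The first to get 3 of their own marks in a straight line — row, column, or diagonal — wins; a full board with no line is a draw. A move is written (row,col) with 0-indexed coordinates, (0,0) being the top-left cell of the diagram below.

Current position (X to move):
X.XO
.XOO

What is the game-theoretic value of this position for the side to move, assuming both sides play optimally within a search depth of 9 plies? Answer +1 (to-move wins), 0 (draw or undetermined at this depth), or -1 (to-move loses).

p1 X@[X.XO/.XOO]: (0,1)[XXXO/.XOO]+1* (1,0)[X.XO/XXOO]+0
p2 O@[XXXO/.XOO] terminal -1; root [X.XO/.XOO] d9

value(X.XO/.XOO, X) = +1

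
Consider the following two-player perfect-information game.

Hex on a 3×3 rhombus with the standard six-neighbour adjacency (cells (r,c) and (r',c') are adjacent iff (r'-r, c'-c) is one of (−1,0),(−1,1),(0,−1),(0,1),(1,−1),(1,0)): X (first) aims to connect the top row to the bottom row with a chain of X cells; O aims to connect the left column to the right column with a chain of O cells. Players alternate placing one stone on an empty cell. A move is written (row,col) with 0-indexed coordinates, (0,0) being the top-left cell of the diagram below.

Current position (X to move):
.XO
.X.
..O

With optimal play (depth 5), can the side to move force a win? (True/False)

X winning at [.XO/.X./..O]: True

ply 1, X at .XO/.X./..O | (0,0)=+1→XXO/.X./..O*; (1,0)=+1→.XO/XX./..O; (1,2)=+1→.XO/.XX/..O; (2,0)=+1→.XO/.X./X.O; (2,1)=+1→.XO/.X./.XO
ply 2, O at XXO/.X./..O | (1,0)=-1→XXO/OX./..O*; (1,2)=-1→XXO/.XO/..O; (2,0)=-1→XXO/.X./O.O; (2,1)=-1→XXO/.X./.OO
ply 3, X at XXO/OX./..O | (1,2)=+1→XXO/OXX/..O*; (2,0)=+1→XXO/OX./X.O; (2,1)=+1→XXO/OX./.XO
ply 4, O at XXO/OXX/..O | (2,0)=-1→XXO/OXX/O.O*; (2,1)=-1→XXO/OXX/.OO
ply 5, X at XXO/OXX/O.O | (2,1)=+1→XXO/OXX/OXO*
ply 6: XXO/OXX/OXO is terminal -1 (O); from .XO/.X./..O depth 5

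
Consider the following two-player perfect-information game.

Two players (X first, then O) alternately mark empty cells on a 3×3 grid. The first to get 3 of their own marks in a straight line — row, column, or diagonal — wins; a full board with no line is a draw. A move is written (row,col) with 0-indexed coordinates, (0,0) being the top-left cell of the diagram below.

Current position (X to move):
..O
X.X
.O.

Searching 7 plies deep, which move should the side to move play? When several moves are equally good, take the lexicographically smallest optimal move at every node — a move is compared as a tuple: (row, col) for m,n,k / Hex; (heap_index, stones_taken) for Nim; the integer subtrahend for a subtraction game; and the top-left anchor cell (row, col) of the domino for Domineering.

X's best at [..O/X.X/.O.]: (0,0)

p1 X@[..O/X.X/.O.]: (0,0)[X.O/X.X/.O.]+1* (0,1)[.XO/X.X/.O.]+0 (1,1)[..O/XXX/.O.]+1 (2,0)[..O/X.X/XO.]+1 (2,2)[..O/X.X/.OX]-1
p2 O@[X.O/X.X/.O.]: (0,1)[XOO/X.X/.O.]-1* (1,1)[X.O/XOX/.O.]-1 (2,0)[X.O/X.X/OO.]-1 (2,2)[X.O/X.X/.OO]-1
p3 X@[XOO/X.X/.O.]: (1,1)[XOO/XXX/.O.]+1* (2,0)[XOO/X.X/XO.]+1 (2,2)[XOO/X.X/.OX]-1
p4 O@[XOO/XXX/.O.] terminal -1; root [..O/X.X/.O.] d7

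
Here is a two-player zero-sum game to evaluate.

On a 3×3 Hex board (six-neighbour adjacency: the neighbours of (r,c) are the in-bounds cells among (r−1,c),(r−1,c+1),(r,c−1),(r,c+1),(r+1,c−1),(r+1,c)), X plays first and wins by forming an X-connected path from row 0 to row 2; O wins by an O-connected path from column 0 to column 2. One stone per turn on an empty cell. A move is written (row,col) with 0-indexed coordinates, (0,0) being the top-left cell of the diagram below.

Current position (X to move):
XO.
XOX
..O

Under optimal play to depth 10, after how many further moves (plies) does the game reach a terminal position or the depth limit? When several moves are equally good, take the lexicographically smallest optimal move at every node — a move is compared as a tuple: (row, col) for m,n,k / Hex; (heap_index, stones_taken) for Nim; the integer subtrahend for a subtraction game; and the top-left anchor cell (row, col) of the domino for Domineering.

PV length from [XO./XOX/..O]: 3 plies

[XO./XOX/..O] X move#1: (0,2):+1/XOX/XOX/..O*, (2,0):+1/XO./XOX/X.O, (2,1):+1/XO./XOX/.XO
[XOX/XOX/..O] O move#2: (2,0):-1/XOX/XOX/O.O*, (2,1):-1/XOX/XOX/.OO
[XOX/XOX/O.O] X move#3: (2,1):+1/XOX/XOX/OXO*
[XOX/XOX/OXO] end (terminal -1, O#4); searched XO./XOX/..O to 10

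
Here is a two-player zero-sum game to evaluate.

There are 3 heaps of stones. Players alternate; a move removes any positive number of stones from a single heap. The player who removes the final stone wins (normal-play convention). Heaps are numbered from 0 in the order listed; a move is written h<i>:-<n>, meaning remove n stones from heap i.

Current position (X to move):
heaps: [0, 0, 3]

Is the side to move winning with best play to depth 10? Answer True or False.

X winning at [(0,0,3)]: True

p1 X@[(0,0,3)]: h2:-1[(0,0,2)]-1 h2:-2[(0,0,1)]-1 h2:-3[(0,0,0)]+1*
p2 O@[(0,0,0)] terminal -1; root [(0,0,3)] d10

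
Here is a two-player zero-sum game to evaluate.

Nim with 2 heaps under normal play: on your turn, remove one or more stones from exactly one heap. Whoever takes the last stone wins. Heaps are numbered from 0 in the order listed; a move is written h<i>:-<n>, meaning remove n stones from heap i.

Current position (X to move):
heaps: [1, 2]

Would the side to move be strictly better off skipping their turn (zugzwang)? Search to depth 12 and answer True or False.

zugzwang((1,2), X) = False

p1 X@[(1,2)]: h0:-1[(0,2)]-1 h1:-1[(1,1)]+1* h1:-2[(1,0)]-1
p2 O@[(1,1)]: h0:-1[(0,1)]-1* h1:-1[(1,0)]-1
p3 X@[(0,1)]: h1:-1[(0,0)]+1*
p4 O@[(0,0)] terminal -1; root [(1,2)] d12
if X skipped the turn, O would face:
~ p1 O@[(1,2)]: h0:-1[(0,2)]-1 h1:-1[(1,1)]+1* h1:-2[(1,0)]-1
~ p2 X@[(1,1)]: h0:-1[(0,1)]-1* h1:-1[(1,0)]-1
~ p3 O@[(0,1)]: h1:-1[(0,0)]+1*
~ p4 X@[(0,0)] terminal -1; root [(1,2)] d12
compare (X): move=+1 vs pass=-1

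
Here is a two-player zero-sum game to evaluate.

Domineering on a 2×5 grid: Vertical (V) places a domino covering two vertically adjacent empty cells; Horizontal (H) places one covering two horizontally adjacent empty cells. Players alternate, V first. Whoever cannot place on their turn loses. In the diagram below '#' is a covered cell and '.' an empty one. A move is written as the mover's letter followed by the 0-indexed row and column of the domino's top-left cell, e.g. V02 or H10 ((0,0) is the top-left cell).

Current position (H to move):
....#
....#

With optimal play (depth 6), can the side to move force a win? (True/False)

ply 1, H at ....#/....# | H00=-1→##..#/....#; H01=+1→.##.#/....#*; H02=-1→..###/....#; H10=-1→....#/##..#; H11=+1→....#/.##.#; H12=-1→....#/..###
ply 2, V at .##.#/....# | V00=-1→###.#/#...#*; V03=-1→.####/...##
ply 3, H at ###.#/#...# | H11=-1→###.#/###.#; H12=+1→###.#/#.###*
ply 4: ###.#/#.### is terminal -1 (V); from ....#/....# depth 6

H winning at [....#/....#]: True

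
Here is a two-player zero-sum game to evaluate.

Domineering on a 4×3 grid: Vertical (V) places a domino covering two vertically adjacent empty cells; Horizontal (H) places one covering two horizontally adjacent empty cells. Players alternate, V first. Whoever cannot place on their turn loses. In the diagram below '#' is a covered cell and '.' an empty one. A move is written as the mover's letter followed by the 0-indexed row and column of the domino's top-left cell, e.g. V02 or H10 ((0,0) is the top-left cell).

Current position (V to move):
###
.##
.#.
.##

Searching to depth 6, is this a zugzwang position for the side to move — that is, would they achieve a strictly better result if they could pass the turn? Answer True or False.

zugzwang(###/.##/.#./.##, V) = False

p1 V@[###/.##/.#./.##]: V10[###/###/##./.##]+1* V20[###/.##/##./###]+1
p2 H@[###/###/##./.##] terminal -1; root [###/.##/.#./.##] d6
if V skipped the turn, H would face:
~ p1 H@[###/.##/.#./.##] terminal -1; root [###/.##/.#./.##] d6
compare (V): move=+1 vs pass=+1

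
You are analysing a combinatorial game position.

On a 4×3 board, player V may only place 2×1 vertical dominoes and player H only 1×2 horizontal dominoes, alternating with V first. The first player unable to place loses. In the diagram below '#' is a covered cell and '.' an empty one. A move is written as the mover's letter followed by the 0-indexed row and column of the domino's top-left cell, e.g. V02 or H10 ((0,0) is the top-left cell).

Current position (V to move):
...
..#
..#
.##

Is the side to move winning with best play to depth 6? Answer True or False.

V winning at [.../..#/..#/.##]: True

p1 V@[.../..#/..#/.##]: V00[#../#.#/..#/.##]+1* V01[.#./.##/..#/.##]+1 V10[.../#.#/#.#/.##]+1 V11[.../.##/.##/.##]+1 V20[.../..#/#.#/###]-1
p2 H@[#../#.#/..#/.##]: H01[###/#.#/..#/.##]-1* H20[#../#.#/###/.##]-1
p3 V@[###/#.#/..#/.##]: V11[###/###/.##/.##]+1* V20[###/#.#/#.#/###]+1
p4 H@[###/###/.##/.##] terminal -1; root [.../..#/..#/.##] d6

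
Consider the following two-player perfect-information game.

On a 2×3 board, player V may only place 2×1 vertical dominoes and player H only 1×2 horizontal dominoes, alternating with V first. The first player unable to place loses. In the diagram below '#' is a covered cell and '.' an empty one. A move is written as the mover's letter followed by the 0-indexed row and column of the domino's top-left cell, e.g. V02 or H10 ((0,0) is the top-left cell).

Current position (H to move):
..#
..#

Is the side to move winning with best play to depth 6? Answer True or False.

H winning at [..#/..#]: True

ply 1, H at ..#/..# | H00=+1→###/..#*; H10=+1→..#/###
ply 2: ###/..# is terminal -1 (V); from ..#/..# depth 6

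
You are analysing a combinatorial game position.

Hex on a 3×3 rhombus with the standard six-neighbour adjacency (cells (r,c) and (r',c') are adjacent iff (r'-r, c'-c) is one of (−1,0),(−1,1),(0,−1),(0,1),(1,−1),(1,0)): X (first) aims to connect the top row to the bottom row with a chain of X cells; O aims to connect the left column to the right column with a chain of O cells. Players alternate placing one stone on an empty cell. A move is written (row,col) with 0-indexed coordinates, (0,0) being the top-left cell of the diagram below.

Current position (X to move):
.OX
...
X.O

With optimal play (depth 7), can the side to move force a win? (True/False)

X winning at [.OX/.../X.O]: True

[.OX/.../X.O] X move#1: (0,0):+1/XOX/.../X.O*, (1,0):+1/.OX/X../X.O, (1,1):+1/.OX/.X./X.O, (1,2):+1/.OX/..X/X.O, (2,1):+1/.OX/.../XXO
[XOX/.../X.O] O move#2: (1,0):-1/XOX/O../X.O*, (1,1):-1/XOX/.O./X.O, (1,2):-1/XOX/..O/X.O, (2,1):-1/XOX/.../XOO
[XOX/O../X.O] X move#3: (1,1):+1/XOX/OX./X.O*, (1,2):+1/XOX/O.X/X.O, (2,1):+1/XOX/O../XXO
[XOX/OX./X.O] end (terminal -1, O#4); searched .OX/.../X.O to 7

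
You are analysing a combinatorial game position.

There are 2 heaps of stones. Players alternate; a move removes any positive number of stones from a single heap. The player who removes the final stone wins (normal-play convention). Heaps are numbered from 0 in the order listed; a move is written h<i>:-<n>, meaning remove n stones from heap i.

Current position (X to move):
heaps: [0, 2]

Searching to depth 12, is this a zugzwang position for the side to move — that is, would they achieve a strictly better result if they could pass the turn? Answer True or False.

zugzwang((0,2), X) = False

p1 X@[(0,2)]: h1:-1[(0,1)]-1 h1:-2[(0,0)]+1*
p2 O@[(0,0)] terminal -1; root [(0,2)] d12
pass branch (O moves first from the same position):
  | p1 O@[(0,2)]: h1:-1[(0,1)]-1 h1:-2[(0,0)]+1*
  | p2 X@[(0,0)] terminal -1; root [(0,2)] d12
X moving scores +1; X passing scores -1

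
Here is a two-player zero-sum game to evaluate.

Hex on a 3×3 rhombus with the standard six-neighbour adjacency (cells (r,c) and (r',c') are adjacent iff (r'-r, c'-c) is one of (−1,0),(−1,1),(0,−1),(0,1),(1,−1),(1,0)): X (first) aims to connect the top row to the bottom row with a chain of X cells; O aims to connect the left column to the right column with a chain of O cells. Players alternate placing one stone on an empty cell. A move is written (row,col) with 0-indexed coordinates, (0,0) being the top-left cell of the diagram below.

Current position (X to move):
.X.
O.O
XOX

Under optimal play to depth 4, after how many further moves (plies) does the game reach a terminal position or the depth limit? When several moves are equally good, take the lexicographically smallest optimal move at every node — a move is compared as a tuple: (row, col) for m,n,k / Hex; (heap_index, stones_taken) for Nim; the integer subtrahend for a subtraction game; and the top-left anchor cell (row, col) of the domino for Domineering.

PV length from [.X./O.O/XOX]: 1 ply

[.X./O.O/XOX] X move#1: (0,0):-1/XX./O.O/XOX, (0,2):-1/.XX/O.O/XOX, (1,1):+1/.X./OXO/XOX*
[.X./OXO/XOX] end (terminal -1, O#2); searched .X./O.O/XOX to 4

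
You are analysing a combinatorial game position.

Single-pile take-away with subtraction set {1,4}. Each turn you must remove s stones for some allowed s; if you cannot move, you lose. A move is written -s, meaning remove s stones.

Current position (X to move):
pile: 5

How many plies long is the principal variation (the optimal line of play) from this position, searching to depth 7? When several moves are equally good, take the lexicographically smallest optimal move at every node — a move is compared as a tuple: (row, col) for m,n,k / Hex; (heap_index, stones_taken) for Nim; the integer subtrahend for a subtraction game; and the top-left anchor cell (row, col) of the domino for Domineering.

PV length from [5]: 2 plies

[5] X move#1: -1:-1/4*, -4:-1/1
[4] O move#2: -1:-1/3, -4:+1/0*
[0] end (terminal -1, X#3); searched 5 to 7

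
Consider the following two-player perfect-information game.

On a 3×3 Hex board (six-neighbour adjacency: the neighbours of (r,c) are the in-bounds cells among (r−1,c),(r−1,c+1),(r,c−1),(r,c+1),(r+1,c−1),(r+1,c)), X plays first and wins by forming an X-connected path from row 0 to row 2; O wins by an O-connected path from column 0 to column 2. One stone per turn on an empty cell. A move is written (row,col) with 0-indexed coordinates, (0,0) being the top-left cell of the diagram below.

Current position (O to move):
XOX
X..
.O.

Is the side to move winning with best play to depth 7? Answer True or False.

p1 O@[XOX/X../.O.]: (1,1)[XOX/XO./.O.]-1 (1,2)[XOX/X.O/.O.]-1 (2,0)[XOX/X../OO.]+1* (2,2)[XOX/X../.OO]-1
p2 X@[XOX/X../OO.]: (1,1)[XOX/XX./OO.]-1* (1,2)[XOX/X.X/OO.]-1 (2,2)[XOX/X../OOX]-1
p3 O@[XOX/XX./OO.]: (1,2)[XOX/XXO/OO.]+1* (2,2)[XOX/XX./OOO]+1
p4 X@[XOX/XXO/OO.] terminal -1; root [XOX/X../.O.] d7

O winning at [XOX/X../.O.]: True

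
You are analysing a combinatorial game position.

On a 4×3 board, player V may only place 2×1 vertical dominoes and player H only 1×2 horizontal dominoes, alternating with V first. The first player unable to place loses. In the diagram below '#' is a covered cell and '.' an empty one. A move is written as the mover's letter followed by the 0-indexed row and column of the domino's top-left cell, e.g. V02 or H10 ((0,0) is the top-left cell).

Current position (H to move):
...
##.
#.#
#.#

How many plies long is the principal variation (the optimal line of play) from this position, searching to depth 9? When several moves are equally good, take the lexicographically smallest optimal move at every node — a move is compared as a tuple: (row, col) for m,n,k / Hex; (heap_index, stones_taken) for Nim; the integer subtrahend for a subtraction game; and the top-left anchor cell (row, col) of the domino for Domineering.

p1 H@[.../##./#.#/#.#]: H00[##./##./#.#/#.#]-1* H01[.##/##./#.#/#.#]-1
p2 V@[##./##./#.#/#.#]: V02[###/###/#.#/#.#]+1* V21[##./##./###/###]+1
p3 H@[###/###/#.#/#.#] terminal -1; root [.../##./#.#/#.#] d9

PV length from [.../##./#.#/#.#]: 2 plies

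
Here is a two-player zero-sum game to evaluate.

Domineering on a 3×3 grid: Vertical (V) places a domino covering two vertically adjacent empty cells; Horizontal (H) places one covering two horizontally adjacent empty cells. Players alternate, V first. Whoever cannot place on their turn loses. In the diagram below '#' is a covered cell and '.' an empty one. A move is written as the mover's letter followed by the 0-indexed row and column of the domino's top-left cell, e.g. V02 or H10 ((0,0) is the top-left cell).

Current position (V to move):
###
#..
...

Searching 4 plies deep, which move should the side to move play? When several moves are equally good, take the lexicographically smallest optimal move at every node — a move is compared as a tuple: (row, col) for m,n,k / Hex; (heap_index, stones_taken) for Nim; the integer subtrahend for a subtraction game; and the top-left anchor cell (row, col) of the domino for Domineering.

p1 V@[###/#../...]: V11[###/##./.#.]+1* V12[###/#.#/..#]-1
p2 H@[###/##./.#.] terminal -1; root [###/#../...] d4

V's best at [###/#../...]: V11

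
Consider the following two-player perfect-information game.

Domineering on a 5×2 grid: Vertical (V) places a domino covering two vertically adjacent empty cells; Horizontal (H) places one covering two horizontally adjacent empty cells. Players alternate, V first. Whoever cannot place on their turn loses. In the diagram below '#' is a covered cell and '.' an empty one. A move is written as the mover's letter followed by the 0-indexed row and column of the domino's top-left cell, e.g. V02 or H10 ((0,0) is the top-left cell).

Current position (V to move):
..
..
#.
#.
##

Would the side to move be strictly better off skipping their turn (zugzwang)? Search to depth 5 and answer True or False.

zugzwang(../../#./#./##, V) = False

ply 1, V at ../../#./#./## | V00=+1→#./#./#./#./##*; V01=+1→.#/.#/#./#./##; V11=-1→../.#/##/#./##; V21=-1→../../##/##/##
ply 2: #./#./#./#./## is terminal -1 (H); from ../../#./#./## depth 5
if V skipped the turn, H would face:
~ ply 1, H at ../../#./#./## | H00=-1→##/../#./#./##; H10=+1→../##/#./#./##*
~ ply 2, V at ../##/#./#./## | V21=-1→../##/##/##/##*
~ ply 3, H at ../##/##/##/## | H00=+1→##/##/##/##/##*
~ ply 4: ##/##/##/##/## is terminal -1 (V); from ../../#./#./## depth 5
compare (V): move=+1 vs pass=-1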